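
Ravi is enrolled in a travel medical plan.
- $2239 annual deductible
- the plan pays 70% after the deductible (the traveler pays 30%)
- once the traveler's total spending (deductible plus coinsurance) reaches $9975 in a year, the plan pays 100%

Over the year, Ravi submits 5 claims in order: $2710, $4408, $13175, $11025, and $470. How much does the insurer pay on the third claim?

Claim 1 ($2710): $2239 finishes the deductible; $471 goes to coinsurance; 30% of $471 = $141.30. Traveler pays $2380.30; OOP now $2380.30. Plan pays $2710 − $2380.30 = $329.70.
Claim 2 ($4408): 30% coinsurance on $4408 = $1322.40. Traveler owes $1322.40 (running OOP $3702.70). Plan pays $4408 − $1322.40 = $3085.60.
Claim 3 ($13175): 30% coinsurance on $13175 = $3952.50. Traveler owes $3952.50 (running OOP $7655.20). Insurer: $13175 − $3952.50 = $9222.50.

$9222.50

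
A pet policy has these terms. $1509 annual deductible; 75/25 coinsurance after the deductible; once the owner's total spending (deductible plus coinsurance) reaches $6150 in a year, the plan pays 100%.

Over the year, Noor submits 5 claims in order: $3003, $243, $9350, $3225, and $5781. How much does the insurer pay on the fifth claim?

$4718

Bill 1, $3003: $1509 to deductible, leaving $1494; coinsurance $1494 × 25% = $373.50. Owner owes $1882.50 (running OOP $1882.50). Insurer: $3003 − $1882.50 = $1120.50.
Bill 2, $243: 25% coinsurance on $243 = $60.75. Cost to owner: $60.75. OOP to date $1943.25. Plan pays $243 − $60.75 = $182.25.
Bill 3, $9350: 25% coinsurance on $9350 = $2337.50. Owner owes $2337.50 (running OOP $4280.75). Insurer: $9350 − $2337.50 = $7012.50.
Bill 4, $3225: deductible already satisfied, so owner's share is 25% × $3225 = $806.25. Owner owes $806.25 (running OOP $5087). Insurer: $3225 − $806.25 = $2418.75.
Bill 5, $5781: deductible already satisfied, so owner's share is 25% × $5781 = $1445.25. Adding that to $5087 gives $6532.25, past the $6150 cap; owner pays only $6150 − $5087 = $1063. Plan pays $5781 − $1063 = $4718.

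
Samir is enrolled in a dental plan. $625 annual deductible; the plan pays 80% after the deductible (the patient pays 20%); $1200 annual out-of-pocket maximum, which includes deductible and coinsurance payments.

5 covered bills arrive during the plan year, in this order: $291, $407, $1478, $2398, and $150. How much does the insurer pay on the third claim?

$1182.40

#1 ($291): entire amount goes to the deductible. Cost to patient: $291. OOP to date $291. Plan pays $291 − $291 = $0.
#2 ($407): $334 finishes the deductible; $73 goes to coinsurance; coinsurance $73 × 20% = $14.60. Cost to patient: $348.60. OOP to date $639.60. Plan pays $407 − $348.60 = $58.40.
#3 ($1478): 20% coinsurance on $1478 = $295.60. Cost to patient: $295.60. OOP to date $935.20. Plan pays $1478 − $295.60 = $1182.40.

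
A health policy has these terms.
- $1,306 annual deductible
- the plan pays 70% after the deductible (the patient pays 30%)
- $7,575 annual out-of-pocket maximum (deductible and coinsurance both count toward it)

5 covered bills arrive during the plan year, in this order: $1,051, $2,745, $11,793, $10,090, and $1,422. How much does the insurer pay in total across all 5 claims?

#1 ($1,051): fully absorbed by the deductible. Cost to patient: $1,051. OOP to date $1,051. Insurer: $1,051 − $1,051 = $0.
#2 ($2,745): $255 finishes the deductible; $2,490 goes to coinsurance; patient's 30% is $747. Cost to patient: $1,002. OOP to date $2,053. Plan pays $2,745 − $1,002 = $1,743.
#3 ($11,793): deductible met; 30% of $11,793 = $3,537.90. Patient owes $3,537.90 (running OOP $5,590.90). Insurer: $11,793 − $3,537.90 = $8,255.10.
#4 ($10,090): deductible met; 30% of $10,090 = $3,027. Adding that to $5,590.90 gives $8,617.90, past the $7,575 cap; patient pays only $7,575 − $5,590.90 = $1,984.10. Plan pays $10,090 − $1,984.10 = $8,105.90.
#5 ($1,422): deductible met; 30% of $1,422 = $426.60. That would push OOP to $8,001.60, over the $7,575 cap, so patient pays $7,575 − $7,575 = $0. Insurer: $1,422 − $0 = $1,422.
Insurer total: $0 + $1,743 + $8,255.10 + $8,105.90 + $1,422 = $19,526.

$19,526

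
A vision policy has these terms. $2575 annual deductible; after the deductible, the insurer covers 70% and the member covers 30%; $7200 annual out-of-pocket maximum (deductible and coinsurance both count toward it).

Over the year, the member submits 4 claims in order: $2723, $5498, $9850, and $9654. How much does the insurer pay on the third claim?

Bill 1, $2723: deductible takes $2575, $148 remains; 30% of $148 = $44.40. Cost to member: $2619.40. OOP to date $2619.40. Insurer: $2723 − $2619.40 = $103.60.
Bill 2, $5498: deductible met; 30% of $5498 = $1649.40. Member pays $1649.40; OOP now $4268.80. Insurer: $5498 − $1649.40 = $3848.60.
Bill 3, $9850: 30% coinsurance on $9850 = $2955. That would push OOP to $7223.80, over the $7200 cap, so member pays $7200 − $4268.80 = $2931.20. Plan pays $9850 − $2931.20 = $6918.80.

$6918.80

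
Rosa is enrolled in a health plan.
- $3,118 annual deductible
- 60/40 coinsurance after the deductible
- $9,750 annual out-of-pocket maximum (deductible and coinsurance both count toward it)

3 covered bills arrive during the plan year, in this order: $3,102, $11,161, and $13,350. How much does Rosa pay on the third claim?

Bill 1, $3,102: all of it applies to the deductible. Patient owes $3,102 (running OOP $3,102).
Bill 2, $11,161: $16 finishes the deductible; $11,145 goes to coinsurance; 40% of $11,145 = $4,458. Cost to patient: $4,474. OOP to date $7,576.
Bill 3, $13,350: deductible met; 40% of $13,350 = $5,340. OOP would hit $12,916 > $9,750, so the cap limits the patient to $9,750 − $7,576 = $2,174.

$2,174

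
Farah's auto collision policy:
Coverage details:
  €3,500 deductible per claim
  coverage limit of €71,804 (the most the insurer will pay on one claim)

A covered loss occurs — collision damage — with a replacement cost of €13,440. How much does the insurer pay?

€9,940

Subtract the deductible: €13,440 − €3,500 = €9,940.
€9,940 ≤ €71,804, so the limit doesn't bind; insurer pays €9,940.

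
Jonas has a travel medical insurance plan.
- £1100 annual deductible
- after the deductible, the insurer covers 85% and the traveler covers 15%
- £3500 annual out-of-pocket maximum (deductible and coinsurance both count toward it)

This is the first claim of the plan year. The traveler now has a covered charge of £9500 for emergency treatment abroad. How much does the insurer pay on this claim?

The full £1100 deductible is still open; £1100 of this bill applies to it.
After the £1100 deductible portion, £9500 − £1100 = £8400 is subject to coinsurance.
Coinsurance: £8400 × 15% = £1260.
Traveler responsibility before any cap: £1100 + £1260 = £2360.
Cumulative spending £0 + £2360 = £2360 stays under the £3500 maximum.
The plan picks up £9500 − £2360 = £7140.

£7140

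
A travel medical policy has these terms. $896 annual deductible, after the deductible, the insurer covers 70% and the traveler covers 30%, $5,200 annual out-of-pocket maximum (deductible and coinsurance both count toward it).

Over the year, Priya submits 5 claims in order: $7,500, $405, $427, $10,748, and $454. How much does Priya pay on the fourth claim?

Claim 1 ($7,500): $896 to deductible, leaving $6,604; traveler's 30% is $1,981.20. Traveler owes $2,877.20 (running OOP $2,877.20).
Claim 2 ($405): deductible already satisfied, so traveler's share is 30% × $405 = $121.50. Traveler pays $121.50; OOP now $2,998.70.
Claim 3 ($427): deductible met; 30% of $427 = $128.10. Cost to traveler: $128.10. OOP to date $3,126.80.
Claim 4 ($10,748): deductible already satisfied, so traveler's share is 30% × $10,748 = $3,224.40. OOP would hit $6,351.20 > $5,200, so the cap limits the traveler to $5,200 − $3,126.80 = $2,073.20.

$2,073.20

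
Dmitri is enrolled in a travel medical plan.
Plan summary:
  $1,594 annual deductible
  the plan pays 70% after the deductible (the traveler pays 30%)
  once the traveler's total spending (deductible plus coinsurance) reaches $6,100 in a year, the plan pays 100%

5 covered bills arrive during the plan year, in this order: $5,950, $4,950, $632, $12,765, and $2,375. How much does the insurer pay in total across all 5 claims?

$20,572

Claim 1 ($5,950): $1,594 finishes the deductible; $4,356 goes to coinsurance; 30% of $4,356 = $1,306.80. Cost to traveler: $2,900.80. OOP to date $2,900.80. Insurer: $5,950 − $2,900.80 = $3,049.20.
Claim 2 ($4,950): 30% coinsurance on $4,950 = $1,485. Traveler owes $1,485 (running OOP $4,385.80). Plan pays $4,950 − $1,485 = $3,465.
Claim 3 ($632): deductible met; 30% of $632 = $189.60. Cost to traveler: $189.60. OOP to date $4,575.40. Plan pays $632 − $189.60 = $442.40.
Claim 4 ($12,765): 30% coinsurance on $12,765 = $3,829.50. OOP would hit $8,404.90 > $6,100, so the cap limits the traveler to $6,100 − $4,575.40 = $1,524.60. Insurer: $12,765 − $1,524.60 = $11,240.40.
Claim 5 ($2,375): deductible met; 30% of $2,375 = $712.50. Adding that to $6,100 gives $6,812.50, past the $6,100 cap; traveler pays only $6,100 − $6,100 = $0. Plan pays $2,375 − $0 = $2,375.
Insurer total: $3,049.20 + $3,465 + $442.40 + $11,240.40 + $2,375 = $20,572.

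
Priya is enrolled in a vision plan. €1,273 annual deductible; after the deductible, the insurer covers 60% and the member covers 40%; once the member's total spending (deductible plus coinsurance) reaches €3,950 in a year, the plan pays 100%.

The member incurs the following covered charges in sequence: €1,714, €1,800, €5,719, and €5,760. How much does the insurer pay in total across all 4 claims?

Claim 1 (€1,714): €1,273 to deductible, leaving €441; coinsurance €441 × 40% = €176.40. Member owes €1,449.40 (running OOP €1,449.40). Plan pays €1,714 − €1,449.40 = €264.60.
Claim 2 (€1,800): 40% coinsurance on €1,800 = €720. Member owes €720 (running OOP €2,169.40). Plan pays €1,800 − €720 = €1,080.
Claim 3 (€5,719): deductible met; 40% of €5,719 = €2,287.60. That would push OOP to €4,457, over the €3,950 cap, so member pays €3,950 − €2,169.40 = €1,780.60. Insurer: €5,719 − €1,780.60 = €3,938.40.
Claim 4 (€5,760): 40% coinsurance on €5,760 = €2,304. Adding that to €3,950 gives €6,254, past the €3,950 cap; member pays only €3,950 − €3,950 = €0. Plan pays €5,760 − €0 = €5,760.
Insurer total: €264.60 + €1,080 + €3,938.40 + €5,760 = €11,043.

€11,043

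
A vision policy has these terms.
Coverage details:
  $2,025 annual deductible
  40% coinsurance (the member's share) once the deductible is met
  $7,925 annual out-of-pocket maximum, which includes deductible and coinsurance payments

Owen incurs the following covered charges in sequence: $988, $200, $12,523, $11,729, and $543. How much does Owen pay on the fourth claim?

$1,225.60

Claim 1 — $988: all of it applies to the deductible. Member owes $988 (running OOP $988).
Claim 2 — $200: entire amount goes to the deductible. Cost to member: $200. OOP to date $1,188.
Claim 3 — $12,523: $837 finishes the deductible; $11,686 goes to coinsurance; member's 40% is $4,674.40. Member owes $5,511.40 (running OOP $6,699.40).
Claim 4 — $11,729: deductible met; 40% of $11,729 = $4,691.60. That would push OOP to $11,391, over the $7,925 cap, so member pays $7,925 − $6,699.40 = $1,225.60.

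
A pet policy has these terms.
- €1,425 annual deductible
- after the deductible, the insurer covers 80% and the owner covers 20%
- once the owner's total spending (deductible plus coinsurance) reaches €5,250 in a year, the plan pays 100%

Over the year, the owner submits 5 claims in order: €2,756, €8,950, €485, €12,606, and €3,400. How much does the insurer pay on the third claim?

€388

#1 (€2,756): deductible takes €1,425, €1,331 remains; coinsurance €1,331 × 20% = €266.20. Owner owes €1,691.20 (running OOP €1,691.20). Plan pays €2,756 − €1,691.20 = €1,064.80.
#2 (€8,950): 20% coinsurance on €8,950 = €1,790. Owner owes €1,790 (running OOP €3,481.20). Insurer: €8,950 − €1,790 = €7,160.
#3 (€485): 20% coinsurance on €485 = €97. Owner pays €97; OOP now €3,578.20. Plan pays €485 − €97 = €388.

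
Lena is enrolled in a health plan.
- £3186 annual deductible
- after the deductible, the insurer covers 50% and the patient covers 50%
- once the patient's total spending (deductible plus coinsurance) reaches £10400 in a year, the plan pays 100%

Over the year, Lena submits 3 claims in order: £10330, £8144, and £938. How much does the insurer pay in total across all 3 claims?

£9012

Bill 1, £10330: deductible takes £3186, £7144 remains; coinsurance £7144 × 50% = £3572. Patient pays £6758; OOP now £6758. Plan pays £10330 − £6758 = £3572.
Bill 2, £8144: deductible already satisfied, so patient's share is 50% × £8144 = £4072. That would push OOP to £10830, over the £10400 cap, so patient pays £10400 − £6758 = £3642. Insurer: £8144 − £3642 = £4502.
Bill 3, £938: 50% coinsurance on £938 = £469. OOP would hit £10869 > £10400, so the cap limits the patient to £10400 − £10400 = £0. Plan pays £938 − £0 = £938.
Insurer total: £3572 + £4502 + £938 = £9012.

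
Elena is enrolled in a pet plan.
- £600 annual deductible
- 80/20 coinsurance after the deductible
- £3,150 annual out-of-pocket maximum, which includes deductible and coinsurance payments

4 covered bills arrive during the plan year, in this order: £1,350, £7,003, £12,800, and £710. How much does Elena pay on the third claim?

Claim 1 — £1,350: deductible takes £600, £750 remains; 20% of £750 = £150. Owner owes £750 (running OOP £750).
Claim 2 — £7,003: 20% coinsurance on £7,003 = £1,400.60. Cost to owner: £1,400.60. OOP to date £2,150.60.
Claim 3 — £12,800: deductible already satisfied, so owner's share is 20% × £12,800 = £2,560. Adding that to £2,150.60 gives £4,710.60, past the £3,150 cap; owner pays only £3,150 − £2,150.60 = £999.40.

£999.40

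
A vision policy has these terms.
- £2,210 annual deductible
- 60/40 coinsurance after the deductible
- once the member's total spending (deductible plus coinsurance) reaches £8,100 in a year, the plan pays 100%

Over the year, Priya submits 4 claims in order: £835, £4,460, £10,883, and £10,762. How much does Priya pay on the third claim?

#1 (£835): fully absorbed by the deductible. Member owes £835 (running OOP £835).
#2 (£4,460): £1,375 to deductible, leaving £3,085; member's 40% is £1,234. Member pays £2,609; OOP now £3,444.
#3 (£10,883): deductible met; 40% of £10,883 = £4,353.20. Member pays £4,353.20; OOP now £7,797.20.

£4,353.20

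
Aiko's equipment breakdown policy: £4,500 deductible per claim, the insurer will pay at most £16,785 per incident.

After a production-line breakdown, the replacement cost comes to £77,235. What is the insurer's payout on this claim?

£16,785

After the deductible, £77,235 − £4,500 = £72,735 remains.
Since £72,735 > £16,785, the payout is capped at £16,785.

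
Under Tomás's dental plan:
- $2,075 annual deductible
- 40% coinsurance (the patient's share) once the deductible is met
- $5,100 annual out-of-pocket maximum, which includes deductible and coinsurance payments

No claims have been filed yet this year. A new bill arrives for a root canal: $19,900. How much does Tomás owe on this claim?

Deductible not yet touched, so the first $2,075 of the bill goes to the deductible.
The remaining $17,825 (= $19,900 − $2,075) moves to coinsurance.
Coinsurance: $17,825 × 40% = $7,130.
That puts the patient's cost at $2,075 + $7,130 = $9,205 before any cap.
Year-to-date out-of-pocket would reach $0 + $9,205 = $9,205, above the $5,100 maximum, so the patient pays only $5,100 − $0 = $5,100.

$5,100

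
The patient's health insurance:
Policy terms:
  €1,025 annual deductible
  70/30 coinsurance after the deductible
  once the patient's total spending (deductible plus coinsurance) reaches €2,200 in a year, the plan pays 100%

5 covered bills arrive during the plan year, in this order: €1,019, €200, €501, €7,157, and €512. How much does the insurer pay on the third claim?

Bill 1, €1,019: all of it applies to the deductible. Cost to patient: €1,019. OOP to date €1,019. Insurer: €1,019 − €1,019 = €0.
Bill 2, €200: €6 to deductible, leaving €194; patient's 30% is €58.20. Patient owes €64.20 (running OOP €1,083.20). Plan pays €200 − €64.20 = €135.80.
Bill 3, €501: deductible met; 30% of €501 = €150.30. Cost to patient: €150.30. OOP to date €1,233.50. Insurer: €501 − €150.30 = €350.70.

€350.70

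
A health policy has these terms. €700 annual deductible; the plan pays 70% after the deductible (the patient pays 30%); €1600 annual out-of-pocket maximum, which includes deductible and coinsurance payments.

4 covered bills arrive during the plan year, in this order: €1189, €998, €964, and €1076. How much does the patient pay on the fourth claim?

#1 (€1189): deductible takes €700, €489 remains; coinsurance €489 × 30% = €146.70. Patient owes €846.70 (running OOP €846.70).
#2 (€998): 30% coinsurance on €998 = €299.40. Patient owes €299.40 (running OOP €1146.10).
#3 (€964): 30% coinsurance on €964 = €289.20. Cost to patient: €289.20. OOP to date €1435.30.
#4 (€1076): deductible met; 30% of €1076 = €322.80. OOP would hit €1758.10 > €1600, so the cap limits the patient to €1600 − €1435.30 = €164.70.

€164.70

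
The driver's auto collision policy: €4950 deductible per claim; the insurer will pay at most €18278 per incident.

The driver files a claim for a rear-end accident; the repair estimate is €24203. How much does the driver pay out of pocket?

€5925

Subtract the deductible: €24203 − €4950 = €19253.
The €18278 per-incident cap binds; insurer pays €18278.
Out of pocket: €24203 − €18278 = €5925.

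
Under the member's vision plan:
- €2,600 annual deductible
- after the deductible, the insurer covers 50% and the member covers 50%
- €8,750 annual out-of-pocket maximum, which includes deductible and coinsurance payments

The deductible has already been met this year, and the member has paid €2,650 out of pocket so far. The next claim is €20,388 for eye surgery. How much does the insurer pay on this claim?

With the deductible met, the entire €20,388 is subject to coinsurance.
50% of €20,388 = €10,194 falls to the member.
Year-to-date out-of-pocket would reach €2,650 + €10,194 = €12,844, above the €8,750 maximum, so the member pays only €8,750 − €2,650 = €6,100.
Insurer pays the balance: €20,388 − €6,100 = €14,288.

€14,288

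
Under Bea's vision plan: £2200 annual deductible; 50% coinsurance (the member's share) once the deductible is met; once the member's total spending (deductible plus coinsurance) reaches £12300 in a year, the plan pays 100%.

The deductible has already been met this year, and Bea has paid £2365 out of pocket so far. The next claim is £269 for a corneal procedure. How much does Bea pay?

With the deductible met, the entire £269 is subject to coinsurance.
50% of £269 = £134.50 falls to the member.
Year-to-date out-of-pocket becomes £2365 + £134.50 = £2499.50, still under the £12300 maximum, so no cap applies.

£134.50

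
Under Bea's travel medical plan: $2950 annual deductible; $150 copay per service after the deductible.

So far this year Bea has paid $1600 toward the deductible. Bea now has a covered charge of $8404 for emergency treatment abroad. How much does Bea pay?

$1500

$1600 of the $2950 deductible is already met, leaving $1350.
After the $1350 deductible portion, $8404 − $1350 = $7054 is subject to the copay.
Copay on this service: $150.
That puts the traveler's cost at $1350 + $150 = $1500.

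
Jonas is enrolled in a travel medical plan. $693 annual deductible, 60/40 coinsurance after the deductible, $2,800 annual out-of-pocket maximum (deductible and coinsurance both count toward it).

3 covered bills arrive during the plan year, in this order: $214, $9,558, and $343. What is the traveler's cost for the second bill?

#1 ($214): all of it applies to the deductible. Cost to traveler: $214. OOP to date $214.
#2 ($9,558): $479 to deductible, leaving $9,079; 40% of $9,079 = $3,631.60. Claim cost before the cap: $479 + $3,631.60 = $4,110.60. That would push OOP to $4,324.60, over the $2,800 cap, so traveler pays $2,800 − $214 = $2,586.

$2,586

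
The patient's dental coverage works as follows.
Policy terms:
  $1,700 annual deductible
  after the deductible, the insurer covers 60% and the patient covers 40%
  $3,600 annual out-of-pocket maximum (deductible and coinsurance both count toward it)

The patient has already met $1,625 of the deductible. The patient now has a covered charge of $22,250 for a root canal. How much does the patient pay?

$1,625 of the $1,700 deductible is already met, leaving $75.
That leaves $22,250 − $75 = $22,175 for coinsurance.
40% of $22,175 = $8,870 falls to the patient.
That puts the patient's cost at $75 + $8,870 = $8,945 before any cap.
Year-to-date out-of-pocket would reach $1,625 + $8,945 = $10,570, above the $3,600 maximum, so the patient pays only $3,600 − $1,625 = $1,975.

$1,975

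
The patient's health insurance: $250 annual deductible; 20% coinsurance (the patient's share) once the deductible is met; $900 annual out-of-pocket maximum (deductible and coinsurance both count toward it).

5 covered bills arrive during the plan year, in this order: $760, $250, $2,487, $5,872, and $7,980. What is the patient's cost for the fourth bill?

Claim 1 — $760: $250 to deductible, leaving $510; 20% of $510 = $102. Patient pays $352; OOP now $352.
Claim 2 — $250: deductible already satisfied, so patient's share is 20% × $250 = $50. Cost to patient: $50. OOP to date $402.
Claim 3 — $2,487: deductible met; 20% of $2,487 = $497.40. Patient pays $497.40; OOP now $899.40.
Claim 4 — $5,872: deductible already satisfied, so patient's share is 20% × $5,872 = $1,174.40. OOP would hit $2,073.80 > $900, so the cap limits the patient to $900 − $899.40 = $0.60.

$0.60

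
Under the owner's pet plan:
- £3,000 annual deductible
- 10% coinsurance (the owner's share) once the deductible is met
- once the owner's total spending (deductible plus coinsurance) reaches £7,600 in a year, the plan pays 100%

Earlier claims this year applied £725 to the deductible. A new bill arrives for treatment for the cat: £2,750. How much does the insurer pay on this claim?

£427.50

Remaining deductible: £3,000 − £725 = £2,275.
After the £2,275 deductible portion, £2,750 − £2,275 = £475 is subject to coinsurance.
10% of £475 = £47.50 falls to the owner.
That puts the owner's cost at £2,275 + £47.50 = £2,322.50 before any cap.
Total out-of-pocket so far would be £725 + £2,322.50 = £3,047.50, below the £7,600 cap — no reduction.
Insurer pays the balance: £2,750 − £2,322.50 = £427.50.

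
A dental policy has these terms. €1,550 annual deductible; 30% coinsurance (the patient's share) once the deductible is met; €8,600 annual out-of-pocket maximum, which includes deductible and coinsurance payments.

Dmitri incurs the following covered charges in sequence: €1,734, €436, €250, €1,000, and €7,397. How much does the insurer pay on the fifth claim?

#1 (€1,734): €1,550 finishes the deductible; €184 goes to coinsurance; coinsurance €184 × 30% = €55.20. Patient owes €1,605.20 (running OOP €1,605.20). Plan pays €1,734 − €1,605.20 = €128.80.
#2 (€436): 30% coinsurance on €436 = €130.80. Patient pays €130.80; OOP now €1,736. Plan pays €436 − €130.80 = €305.20.
#3 (€250): deductible met; 30% of €250 = €75. Patient owes €75 (running OOP €1,811). Plan pays €250 − €75 = €175.
#4 (€1,000): deductible already satisfied, so patient's share is 30% × €1,000 = €300. Patient owes €300 (running OOP €2,111). Plan pays €1,000 − €300 = €700.
#5 (€7,397): deductible already satisfied, so patient's share is 30% × €7,397 = €2,219.10. Cost to patient: €2,219.10. OOP to date €4,330.10. Plan pays €7,397 − €2,219.10 = €5,177.90.

€5,177.90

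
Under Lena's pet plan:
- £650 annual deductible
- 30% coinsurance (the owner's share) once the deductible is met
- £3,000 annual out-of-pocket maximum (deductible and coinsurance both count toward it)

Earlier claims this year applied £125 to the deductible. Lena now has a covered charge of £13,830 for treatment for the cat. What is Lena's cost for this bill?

£125 of the £650 deductible is already met, leaving £525.
That leaves £13,830 − £525 = £13,305 for coinsurance.
30% of £13,305 = £3,991.50 falls to the owner.
So the owner owes £525 + £3,991.50 = £4,516.50 before any cap.
Adding £4,516.50 to the £125 already spent would give £4,641.50, which exceeds the £3,000 cap; the owner pays just £3,000 − £125 = £2,875.

£2,875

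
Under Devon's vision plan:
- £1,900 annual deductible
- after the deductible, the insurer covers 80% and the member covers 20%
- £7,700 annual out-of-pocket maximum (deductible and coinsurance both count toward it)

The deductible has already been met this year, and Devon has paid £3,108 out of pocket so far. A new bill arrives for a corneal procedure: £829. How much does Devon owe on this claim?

With the deductible met, the entire £829 is subject to coinsurance.
Member's 20% share of £829 is £165.80.
Total out-of-pocket so far would be £3,108 + £165.80 = £3,273.80, below the £7,700 cap — no reduction.

£165.80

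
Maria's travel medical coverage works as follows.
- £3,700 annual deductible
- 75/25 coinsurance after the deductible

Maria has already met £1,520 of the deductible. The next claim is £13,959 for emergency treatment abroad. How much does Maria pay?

£5,124.75

Remaining deductible: £3,700 − £1,520 = £2,180.
That leaves £13,959 − £2,180 = £11,779 for coinsurance.
Coinsurance: £11,779 × 25% = £2,944.75.
That puts the traveler's cost at £2,180 + £2,944.75 = £5,124.75.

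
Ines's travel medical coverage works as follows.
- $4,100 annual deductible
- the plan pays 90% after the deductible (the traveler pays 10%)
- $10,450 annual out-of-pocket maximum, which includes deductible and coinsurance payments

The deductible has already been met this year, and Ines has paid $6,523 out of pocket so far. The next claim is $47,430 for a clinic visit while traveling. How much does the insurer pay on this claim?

With the deductible met, the entire $47,430 is subject to coinsurance.
Traveler's 10% share of $47,430 is $4,743.
Adding $4,743 to the $6,523 already spent would give $11,266, which exceeds the $10,450 cap; the traveler pays just $10,450 − $6,523 = $3,927.
The insurer covers the remainder: $47,430 − $3,927 = $43,503.

$43,503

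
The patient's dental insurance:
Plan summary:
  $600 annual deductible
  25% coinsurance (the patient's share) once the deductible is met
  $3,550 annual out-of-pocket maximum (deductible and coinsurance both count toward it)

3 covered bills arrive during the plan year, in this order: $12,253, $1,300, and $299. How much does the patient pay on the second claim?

Claim 1 — $12,253: $600 finishes the deductible; $11,653 goes to coinsurance; patient's 25% is $2,913.25. Patient owes $3,513.25 (running OOP $3,513.25).
Claim 2 — $1,300: deductible met; 25% of $1,300 = $325. Adding that to $3,513.25 gives $3,838.25, past the $3,550 cap; patient pays only $3,550 − $3,513.25 = $36.75.

$36.75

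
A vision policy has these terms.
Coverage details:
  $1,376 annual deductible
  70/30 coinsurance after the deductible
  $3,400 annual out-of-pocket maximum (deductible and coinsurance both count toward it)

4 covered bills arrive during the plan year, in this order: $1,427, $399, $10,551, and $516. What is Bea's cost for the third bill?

$1,889

Claim 1 — $1,427: deductible takes $1,376, $51 remains; coinsurance $51 × 30% = $15.30. Cost to member: $1,391.30. OOP to date $1,391.30.
Claim 2 — $399: 30% coinsurance on $399 = $119.70. Cost to member: $119.70. OOP to date $1,511.
Claim 3 — $10,551: deductible met; 30% of $10,551 = $3,165.30. OOP would hit $4,676.30 > $3,400, so the cap limits the member to $3,400 − $1,511 = $1,889.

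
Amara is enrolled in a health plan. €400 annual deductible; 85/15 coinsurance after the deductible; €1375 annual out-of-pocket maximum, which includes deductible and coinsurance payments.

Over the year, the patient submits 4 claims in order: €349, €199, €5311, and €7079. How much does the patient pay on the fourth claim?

#1 (€349): entire amount goes to the deductible. Cost to patient: €349. OOP to date €349.
#2 (€199): €51 finishes the deductible; €148 goes to coinsurance; coinsurance €148 × 15% = €22.20. Patient pays €73.20; OOP now €422.20.
#3 (€5311): deductible already satisfied, so patient's share is 15% × €5311 = €796.65. Patient pays €796.65; OOP now €1218.85.
#4 (€7079): deductible met; 15% of €7079 = €1061.85. Adding that to €1218.85 gives €2280.70, past the €1375 cap; patient pays only €1375 − €1218.85 = €156.15.

€156.15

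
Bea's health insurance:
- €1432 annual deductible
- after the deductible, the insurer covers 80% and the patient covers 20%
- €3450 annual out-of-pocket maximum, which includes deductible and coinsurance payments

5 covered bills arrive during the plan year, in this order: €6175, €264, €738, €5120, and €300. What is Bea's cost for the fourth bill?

€869

#1 (€6175): €1432 to deductible, leaving €4743; patient's 20% is €948.60. Cost to patient: €2380.60. OOP to date €2380.60.
#2 (€264): 20% coinsurance on €264 = €52.80. Patient pays €52.80; OOP now €2433.40.
#3 (€738): 20% coinsurance on €738 = €147.60. Cost to patient: €147.60. OOP to date €2581.
#4 (€5120): deductible already satisfied, so patient's share is 20% × €5120 = €1024. OOP would hit €3605 > €3450, so the cap limits the patient to €3450 − €2581 = €869.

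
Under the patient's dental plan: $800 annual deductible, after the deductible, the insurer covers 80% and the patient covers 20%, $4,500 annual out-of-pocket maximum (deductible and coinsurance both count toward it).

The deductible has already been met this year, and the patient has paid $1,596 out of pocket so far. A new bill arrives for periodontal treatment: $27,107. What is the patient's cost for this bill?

$2,904

The deductible is already satisfied, so the full bill goes to coinsurance.
Coinsurance: $27,107 × 20% = $5,421.40.
That would bring total out-of-pocket to $7,017.40, past the $4,500 cap. The patient is capped at $4,500 − $1,596 = $2,904 on this claim.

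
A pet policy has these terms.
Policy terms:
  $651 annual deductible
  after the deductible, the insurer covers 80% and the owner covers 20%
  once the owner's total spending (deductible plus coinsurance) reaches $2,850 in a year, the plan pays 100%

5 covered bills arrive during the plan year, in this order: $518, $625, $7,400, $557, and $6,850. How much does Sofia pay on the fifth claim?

#1 ($518): fully absorbed by the deductible. Cost to owner: $518. OOP to date $518.
#2 ($625): deductible takes $133, $492 remains; owner's 20% is $98.40. Cost to owner: $231.40. OOP to date $749.40.
#3 ($7,400): deductible met; 20% of $7,400 = $1,480. Cost to owner: $1,480. OOP to date $2,229.40.
#4 ($557): 20% coinsurance on $557 = $111.40. Cost to owner: $111.40. OOP to date $2,340.80.
#5 ($6,850): 20% coinsurance on $6,850 = $1,370. That would push OOP to $3,710.80, over the $2,850 cap, so owner pays $2,850 − $2,340.80 = $509.20.

$509.20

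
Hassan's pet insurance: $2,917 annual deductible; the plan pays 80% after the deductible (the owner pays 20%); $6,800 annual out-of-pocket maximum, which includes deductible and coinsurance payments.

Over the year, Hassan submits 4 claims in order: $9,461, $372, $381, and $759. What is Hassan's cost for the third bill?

$76.20

Claim 1 — $9,461: $2,917 finishes the deductible; $6,544 goes to coinsurance; coinsurance $6,544 × 20% = $1,308.80. Owner owes $4,225.80 (running OOP $4,225.80).
Claim 2 — $372: 20% coinsurance on $372 = $74.40. Owner pays $74.40; OOP now $4,300.20.
Claim 3 — $381: 20% coinsurance on $381 = $76.20. Owner owes $76.20 (running OOP $4,376.40).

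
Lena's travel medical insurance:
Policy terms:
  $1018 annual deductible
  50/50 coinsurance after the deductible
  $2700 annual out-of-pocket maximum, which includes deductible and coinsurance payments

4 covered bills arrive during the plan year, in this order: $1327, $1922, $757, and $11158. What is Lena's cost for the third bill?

$378.50

Claim 1 — $1327: deductible takes $1018, $309 remains; coinsurance $309 × 50% = $154.50. Traveler owes $1172.50 (running OOP $1172.50).
Claim 2 — $1922: 50% coinsurance on $1922 = $961. Cost to traveler: $961. OOP to date $2133.50.
Claim 3 — $757: deductible already satisfied, so traveler's share is 50% × $757 = $378.50. Traveler pays $378.50; OOP now $2512.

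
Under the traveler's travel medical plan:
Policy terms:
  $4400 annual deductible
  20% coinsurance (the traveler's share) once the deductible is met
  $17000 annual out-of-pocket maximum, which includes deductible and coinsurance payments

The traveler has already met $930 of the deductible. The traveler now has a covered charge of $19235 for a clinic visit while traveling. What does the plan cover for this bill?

Remaining deductible: $4400 − $930 = $3470.
The remaining $15765 (= $19235 − $3470) moves to coinsurance.
Traveler's 20% share of $15765 is $3153.
That puts the traveler's cost at $3470 + $3153 = $6623 before any cap.
Cumulative spending $930 + $6623 = $7553 stays under the $17000 maximum.
Insurer pays the balance: $19235 − $6623 = $12612.

$12612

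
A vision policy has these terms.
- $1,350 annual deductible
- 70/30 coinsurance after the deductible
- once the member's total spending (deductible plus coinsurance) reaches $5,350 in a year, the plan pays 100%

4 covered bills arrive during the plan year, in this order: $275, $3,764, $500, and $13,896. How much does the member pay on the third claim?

$150

Claim 1 ($275): entire amount goes to the deductible. Member pays $275; OOP now $275.
Claim 2 ($3,764): deductible takes $1,075, $2,689 remains; coinsurance $2,689 × 30% = $806.70. Member owes $1,881.70 (running OOP $2,156.70).
Claim 3 ($500): deductible already satisfied, so member's share is 30% × $500 = $150. Member pays $150; OOP now $2,306.70.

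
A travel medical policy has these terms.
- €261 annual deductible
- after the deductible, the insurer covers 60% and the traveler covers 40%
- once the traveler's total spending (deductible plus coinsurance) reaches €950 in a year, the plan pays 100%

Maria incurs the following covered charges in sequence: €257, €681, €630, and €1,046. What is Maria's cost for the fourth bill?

€166.20

Claim 1 (€257): fully absorbed by the deductible. Traveler pays €257; OOP now €257.
Claim 2 (€681): €4 to deductible, leaving €677; traveler's 40% is €270.80. Cost to traveler: €274.80. OOP to date €531.80.
Claim 3 (€630): deductible already satisfied, so traveler's share is 40% × €630 = €252. Cost to traveler: €252. OOP to date €783.80.
Claim 4 (€1,046): deductible already satisfied, so traveler's share is 40% × €1,046 = €418.40. Adding that to €783.80 gives €1,202.20, past the €950 cap; traveler pays only €950 − €783.80 = €166.20.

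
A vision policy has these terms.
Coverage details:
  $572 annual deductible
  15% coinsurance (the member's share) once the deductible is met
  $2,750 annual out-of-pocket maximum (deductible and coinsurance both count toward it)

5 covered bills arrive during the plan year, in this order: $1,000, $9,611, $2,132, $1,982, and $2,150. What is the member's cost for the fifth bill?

Claim 1 — $1,000: deductible takes $572, $428 remains; 15% of $428 = $64.20. Member pays $636.20; OOP now $636.20.
Claim 2 — $9,611: 15% coinsurance on $9,611 = $1,441.65. Cost to member: $1,441.65. OOP to date $2,077.85.
Claim 3 — $2,132: deductible already satisfied, so member's share is 15% × $2,132 = $319.80. Member pays $319.80; OOP now $2,397.65.
Claim 4 — $1,982: 15% coinsurance on $1,982 = $297.30. Cost to member: $297.30. OOP to date $2,694.95.
Claim 5 — $2,150: 15% coinsurance on $2,150 = $322.50. Adding that to $2,694.95 gives $3,017.45, past the $2,750 cap; member pays only $2,750 − $2,694.95 = $55.05.

$55.05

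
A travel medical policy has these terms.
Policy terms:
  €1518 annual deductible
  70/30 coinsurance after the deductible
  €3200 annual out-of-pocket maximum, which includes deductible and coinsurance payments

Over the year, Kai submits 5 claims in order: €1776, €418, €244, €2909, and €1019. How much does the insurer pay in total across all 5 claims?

Claim 1 (€1776): deductible takes €1518, €258 remains; coinsurance €258 × 30% = €77.40. Cost to traveler: €1595.40. OOP to date €1595.40. Plan pays €1776 − €1595.40 = €180.60.
Claim 2 (€418): 30% coinsurance on €418 = €125.40. Traveler pays €125.40; OOP now €1720.80. Plan pays €418 − €125.40 = €292.60.
Claim 3 (€244): deductible met; 30% of €244 = €73.20. Cost to traveler: €73.20. OOP to date €1794. Insurer: €244 − €73.20 = €170.80.
Claim 4 (€2909): deductible already satisfied, so traveler's share is 30% × €2909 = €872.70. Cost to traveler: €872.70. OOP to date €2666.70. Plan pays €2909 − €872.70 = €2036.30.
Claim 5 (€1019): 30% coinsurance on €1019 = €305.70. Cost to traveler: €305.70. OOP to date €2972.40. Insurer: €1019 − €305.70 = €713.30.
Insurer total = bills − traveler's total = €6366 − €2972.40 = €3393.60.

€3393.60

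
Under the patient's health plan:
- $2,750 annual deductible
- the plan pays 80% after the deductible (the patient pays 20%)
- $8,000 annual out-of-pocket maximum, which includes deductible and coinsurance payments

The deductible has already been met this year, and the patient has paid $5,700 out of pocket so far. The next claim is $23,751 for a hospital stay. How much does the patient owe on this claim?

With the deductible met, the entire $23,751 is subject to coinsurance.
Patient's 20% share of $23,751 is $4,750.20.
Year-to-date out-of-pocket would reach $5,700 + $4,750.20 = $10,450.20, above the $8,000 maximum, so the patient pays only $8,000 − $5,700 = $2,300.

$2,300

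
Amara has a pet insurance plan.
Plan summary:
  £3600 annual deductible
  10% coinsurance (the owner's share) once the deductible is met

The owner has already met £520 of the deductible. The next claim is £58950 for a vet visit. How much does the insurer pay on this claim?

£50283

Deductible still to meet: £3600 − £520 = £3080.
That leaves £58950 − £3080 = £55870 for coinsurance.
10% of £55870 = £5587 falls to the owner.
Owner responsibility: £3080 + £5587 = £8667.
Insurer pays the balance: £58950 − £8667 = £50283.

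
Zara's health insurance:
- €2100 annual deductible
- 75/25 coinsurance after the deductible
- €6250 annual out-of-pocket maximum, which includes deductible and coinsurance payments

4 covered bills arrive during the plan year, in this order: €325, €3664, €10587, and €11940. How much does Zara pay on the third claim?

€2646.75

Bill 1, €325: fully absorbed by the deductible. Patient pays €325; OOP now €325.
Bill 2, €3664: €1775 finishes the deductible; €1889 goes to coinsurance; coinsurance €1889 × 25% = €472.25. Cost to patient: €2247.25. OOP to date €2572.25.
Bill 3, €10587: 25% coinsurance on €10587 = €2646.75. Cost to patient: €2646.75. OOP to date €5219.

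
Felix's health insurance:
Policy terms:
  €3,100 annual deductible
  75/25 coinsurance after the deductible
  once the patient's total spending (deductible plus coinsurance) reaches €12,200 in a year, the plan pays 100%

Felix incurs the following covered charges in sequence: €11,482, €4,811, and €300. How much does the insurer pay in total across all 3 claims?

Bill 1, €11,482: €3,100 finishes the deductible; €8,382 goes to coinsurance; patient's 25% is €2,095.50. Patient owes €5,195.50 (running OOP €5,195.50). Insurer: €11,482 − €5,195.50 = €6,286.50.
Bill 2, €4,811: 25% coinsurance on €4,811 = €1,202.75. Patient owes €1,202.75 (running OOP €6,398.25). Plan pays €4,811 − €1,202.75 = €3,608.25.
Bill 3, €300: 25% coinsurance on €300 = €75. Patient owes €75 (running OOP €6,473.25). Plan pays €300 − €75 = €225.
Insurer total = bills − patient's total = €16,593 − €6,473.25 = €10,119.75.

€10,119.75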